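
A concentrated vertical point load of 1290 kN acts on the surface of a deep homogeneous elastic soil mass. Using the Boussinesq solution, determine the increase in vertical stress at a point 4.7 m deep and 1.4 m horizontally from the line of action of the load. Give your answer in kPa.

Δσ_z ≈ 22.5 kPa

Boussinesq vertical stress below a point load on an elastic half-space:
Δσ_z = 3P/(2πz²) · [1 + (r/z)²]^(−5/2)
r/z = 1.4/4.7 = 0.29787; [1+(r/z)²]^(−5/2) = 0.80854.
Δσ_z = 3×1290/(2π×4.7²) × 0.80854 = 27.883 × 0.80854 = 22.54 kPa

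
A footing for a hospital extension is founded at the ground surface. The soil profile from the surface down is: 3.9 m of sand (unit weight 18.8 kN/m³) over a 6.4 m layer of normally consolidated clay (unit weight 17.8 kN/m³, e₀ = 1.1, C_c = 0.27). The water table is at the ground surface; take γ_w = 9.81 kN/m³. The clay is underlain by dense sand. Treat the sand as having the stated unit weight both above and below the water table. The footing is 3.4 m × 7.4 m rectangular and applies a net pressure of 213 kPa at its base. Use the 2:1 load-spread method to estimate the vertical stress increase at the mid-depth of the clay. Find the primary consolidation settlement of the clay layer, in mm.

S_c ≈ 164 mm

Mid-depth of clay below the ground surface: z = 3.9 + 6.4/2 = 7.1 m.
Total vertical stress at mid-clay: σ_v = 18.8×3.9 + 17.8×3.2 = 130.28 kPa.
Pore pressure: u = 9.81×(7.1 − 0) = 69.651 kPa.
Initial effective stress: σ'_0 = σ_v − u = 130.28 − 69.651 = 60.629 kPa.
Stress increase at mid-clay by the 2:1 spreading method:
Δσ = qBL/((B+z)(L+z)) = 213×3.4×7.4/((3.4+7.1)(7.4+7.1)) = 35.199 kPa
Final effective stress: σ'_f = σ'_0 + Δσ = 60.629 + 35.199 = 95.828 kPa.
Normally consolidated clay, so the full stress increment lies on the virgin compression line:
S_c = C_c·H/(1+e₀)·log₁₀(σ'_f/σ'_0) = 0.27×6.4/(1+1.1)×log₁₀(95.828/60.629)
    = 0.82286 × 0.19881 = 0.1636 m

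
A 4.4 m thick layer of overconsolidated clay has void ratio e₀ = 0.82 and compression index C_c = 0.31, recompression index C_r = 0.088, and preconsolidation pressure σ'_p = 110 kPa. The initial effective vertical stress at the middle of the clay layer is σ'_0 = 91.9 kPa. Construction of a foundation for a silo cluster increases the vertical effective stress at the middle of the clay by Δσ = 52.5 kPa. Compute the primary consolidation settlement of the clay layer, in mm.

Final effective stress: σ'_f = 91.9 + 52.5 = 144.4 kPa.
σ'_f = 144.4 > σ'_p = 110 kPa, so the stress path crosses the preconsolidation pressure — recompression up to σ'_p, then virgin compression beyond:
S_c = H/(1+e₀)·[C_r·log₁₀(σ'_p/σ'_0) + C_c·log₁₀(σ'_f/σ'_p)]
    = 4.4/1.82 × [0.088×log₁₀(110/91.9) + 0.31×log₁₀(144.4/110)]
    = 2.4176 × [0.0068708 + 0.036634] = 0.1052 m

S_c ≈ 105 mm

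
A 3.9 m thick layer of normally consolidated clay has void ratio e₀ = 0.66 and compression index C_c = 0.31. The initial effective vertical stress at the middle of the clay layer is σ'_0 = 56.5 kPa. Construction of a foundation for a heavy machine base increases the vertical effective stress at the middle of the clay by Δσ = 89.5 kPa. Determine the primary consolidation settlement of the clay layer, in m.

S_c ≈ 0.3 m

Final effective stress: σ'_f = σ'_0 + Δσ = 56.5 + 89.5 = 146 kPa.
Normally consolidated clay, so the full stress increment lies on the virgin compression line:
S_c = C_c·H/(1+e₀)·log₁₀(σ'_f/σ'_0) = 0.31×3.9/(1+0.66)×log₁₀(146/56.5)
    = 0.72831 × 0.4123 = 0.3003 m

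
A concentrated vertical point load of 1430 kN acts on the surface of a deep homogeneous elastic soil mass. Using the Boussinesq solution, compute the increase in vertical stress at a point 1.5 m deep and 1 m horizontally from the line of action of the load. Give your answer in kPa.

Boussinesq vertical stress below a point load on an elastic half-space:
Δσ_z = 3P/(2πz²) · [1 + (r/z)²]^(−5/2)
r/z = 1/1.5 = 0.66667; [1+(r/z)²]^(−5/2) = 0.39879.
Δσ_z = 3×1430/(2π×1.5²) × 0.39879 = 303.46 × 0.39879 = 121 kPa

Δσ_z ≈ 121 kPa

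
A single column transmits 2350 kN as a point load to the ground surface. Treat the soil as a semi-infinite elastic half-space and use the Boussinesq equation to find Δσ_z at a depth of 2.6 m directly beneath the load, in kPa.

Boussinesq vertical stress below a point load on an elastic half-space:
Δσ_z = 3P/(2πz²) · [1 + (r/z)²]^(−5/2)
r/z = 0/2.6 = 0; [1+(r/z)²]^(−5/2) = 1.
Δσ_z = 3×2350/(2π×2.6²) × 1 = 165.98 × 1 = 166 kPa

Δσ_z ≈ 166 kPa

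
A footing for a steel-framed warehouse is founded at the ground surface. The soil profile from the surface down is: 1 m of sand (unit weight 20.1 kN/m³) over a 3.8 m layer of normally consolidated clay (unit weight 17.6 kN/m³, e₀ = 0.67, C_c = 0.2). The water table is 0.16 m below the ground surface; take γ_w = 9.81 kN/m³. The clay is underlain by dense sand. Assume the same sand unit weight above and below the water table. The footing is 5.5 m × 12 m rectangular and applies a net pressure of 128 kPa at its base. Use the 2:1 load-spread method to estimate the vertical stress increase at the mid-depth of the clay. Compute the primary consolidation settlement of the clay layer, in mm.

Mid-depth of clay below the ground surface: z = 1 + 3.8/2 = 2.9 m.
Total vertical stress at mid-clay: σ_v = 20.1×1 + 17.6×1.9 = 53.54 kPa.
Pore pressure: u = 9.81×(2.9 − 0.16) = 26.879 kPa.
Initial effective stress: σ'_0 = σ_v − u = 53.54 − 26.879 = 26.661 kPa.
Stress increase at mid-clay by the 2:1 spreading method:
Δσ = qBL/((B+z)(L+z)) = 128×5.5×12/((5.5+2.9)(12+2.9)) = 67.498 kPa
Final effective stress: σ'_f = σ'_0 + Δσ = 26.661 + 67.498 = 94.159 kPa.
Normally consolidated clay, so the full stress increment lies on the virgin compression line:
S_c = C_c·H/(1+e₀)·log₁₀(σ'_f/σ'_0) = 0.2×3.8/(1+0.67)×log₁₀(94.159/26.661)
    = 0.45509 × 0.54799 = 0.2494 m

S_c ≈ 249 mm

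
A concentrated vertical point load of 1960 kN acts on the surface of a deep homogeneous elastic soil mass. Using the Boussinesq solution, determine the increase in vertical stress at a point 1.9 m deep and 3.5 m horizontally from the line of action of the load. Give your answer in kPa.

Δσ_z ≈ 6.41 kPa

Boussinesq vertical stress below a point load on an elastic half-space:
Δσ_z = 3P/(2πz²) · [1 + (r/z)²]^(−5/2)
r/z = 3.5/1.9 = 1.8421; [1+(r/z)²]^(−5/2) = 0.024718.
Δσ_z = 3×1960/(2π×1.9²) × 0.024718 = 259.23 × 0.024718 = 6.408 kPa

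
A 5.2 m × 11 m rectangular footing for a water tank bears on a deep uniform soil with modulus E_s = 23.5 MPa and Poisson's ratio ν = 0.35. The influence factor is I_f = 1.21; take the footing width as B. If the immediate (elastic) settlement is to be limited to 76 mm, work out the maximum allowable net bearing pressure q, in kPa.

E_s = 23.5 MPa = 23500 kPa.
S_e = q·B·(1−ν²)/E_s · I_f  ⇒  q = S_e·E_s / (B·(1−ν²)·I_f).
q = 0.076 × 23500 / (5.2 × 0.8775 × 1.21) = 323.5 kPa

q ≈ 323 kPa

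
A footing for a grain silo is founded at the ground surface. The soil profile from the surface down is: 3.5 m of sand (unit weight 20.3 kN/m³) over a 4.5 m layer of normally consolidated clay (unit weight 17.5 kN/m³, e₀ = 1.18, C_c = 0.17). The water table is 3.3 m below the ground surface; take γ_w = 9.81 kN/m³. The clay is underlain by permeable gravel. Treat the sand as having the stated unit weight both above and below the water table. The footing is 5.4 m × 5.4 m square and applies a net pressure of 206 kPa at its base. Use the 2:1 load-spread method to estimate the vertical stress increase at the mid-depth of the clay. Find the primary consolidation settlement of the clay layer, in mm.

S_c ≈ 67.7 mm

Mid-depth of clay below the ground surface: z = 3.5 + 4.5/2 = 5.75 m.
Total vertical stress at mid-clay: σ_v = 20.3×3.5 + 17.5×2.25 = 110.42 kPa.
Pore pressure: u = 9.81×(5.75 − 3.3) = 24.035 kPa.
Initial effective stress: σ'_0 = σ_v − u = 110.42 − 24.035 = 86.385 kPa.
Stress increase at mid-clay by the 2:1 spreading method:
Δσ = qBL/((B+z)(L+z)) = 206×5.4×5.4/((5.4+5.75)(5.4+5.75)) = 48.318 kPa
Final effective stress: σ'_f = σ'_0 + Δσ = 86.385 + 48.318 = 134.7 kPa.
Normally consolidated clay, so the full stress increment lies on the virgin compression line:
S_c = C_c·H/(1+e₀)·log₁₀(σ'_f/σ'_0) = 0.17×4.5/(1+1.18)×log₁₀(134.7/86.385)
    = 0.35092 × 0.19293 = 0.0677 m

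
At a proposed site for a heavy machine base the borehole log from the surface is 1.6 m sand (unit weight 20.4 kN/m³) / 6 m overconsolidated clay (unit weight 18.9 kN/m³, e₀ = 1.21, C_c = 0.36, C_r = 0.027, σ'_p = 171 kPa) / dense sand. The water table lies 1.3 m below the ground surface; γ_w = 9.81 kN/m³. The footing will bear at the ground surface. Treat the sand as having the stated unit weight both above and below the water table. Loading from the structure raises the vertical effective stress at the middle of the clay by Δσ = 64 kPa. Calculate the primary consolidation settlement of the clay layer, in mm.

Mid-depth of clay below the ground surface: z = 1.6 + 6/2 = 4.6 m.
Total vertical stress at mid-clay: σ_v = 20.4×1.6 + 18.9×3 = 89.34 kPa.
Pore pressure: u = 9.81×(4.6 − 1.3) = 32.373 kPa.
Initial effective stress: σ'_0 = σ_v − u = 89.34 − 32.373 = 56.967 kPa.
Final effective stress: σ'_f = 56.967 + 64 = 120.97 kPa.
σ'_f = 120.97 ≤ σ'_p = 171 kPa, so the clay remains overconsolidated and only the recompression index applies:
S_c = C_r·H/(1+e₀)·log₁₀(σ'_f/σ'_0) = 0.027×6/2.21×log₁₀(120.97/56.967)
    = 0.073302 × 0.32705 = 0.02397 m

S_c ≈ 24 mm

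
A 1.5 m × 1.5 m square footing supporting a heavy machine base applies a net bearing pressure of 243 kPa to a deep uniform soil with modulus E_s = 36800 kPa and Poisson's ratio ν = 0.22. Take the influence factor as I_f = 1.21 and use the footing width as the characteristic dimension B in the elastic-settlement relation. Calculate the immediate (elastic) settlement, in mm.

Immediate (elastic) settlement: S_e = q·B·(1−ν²)/E_s · I_f.
S_e = 243 × 1.5 × (1 − 0.22²) / 36800 × 1.21
    = 243 × 1.5 × 0.9516 / 36800 × 1.21
    = 0.0114 m = 11.4 mm

S_e ≈ 11.4 mm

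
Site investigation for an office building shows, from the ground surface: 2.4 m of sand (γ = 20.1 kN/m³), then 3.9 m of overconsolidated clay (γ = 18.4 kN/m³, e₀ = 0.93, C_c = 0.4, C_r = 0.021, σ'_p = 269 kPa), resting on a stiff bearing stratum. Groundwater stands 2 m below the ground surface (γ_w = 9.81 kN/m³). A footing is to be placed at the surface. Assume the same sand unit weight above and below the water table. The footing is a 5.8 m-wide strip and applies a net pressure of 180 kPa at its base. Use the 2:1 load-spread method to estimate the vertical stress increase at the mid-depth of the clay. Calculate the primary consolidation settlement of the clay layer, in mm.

Mid-depth of clay below the ground surface: z = 2.4 + 3.9/2 = 4.35 m.
Total vertical stress at mid-clay: σ_v = 20.1×2.4 + 18.4×1.95 = 84.12 kPa.
Pore pressure: u = 9.81×(4.35 − 2) = 23.054 kPa.
Initial effective stress: σ'_0 = σ_v − u = 84.12 − 23.054 = 61.066 kPa.
Stress increase at mid-clay by the 2:1 spreading method:
Δσ = qB/(B+z) = 180×5.8/(5.8+4.35) = 102.86 kPa
Final effective stress: σ'_f = 61.066 + 102.86 = 163.93 kPa.
σ'_f = 163.93 ≤ σ'_p = 269 kPa, so the clay remains overconsolidated and only the recompression index applies:
S_c = C_r·H/(1+e₀)·log₁₀(σ'_f/σ'_0) = 0.021×3.9/1.93×log₁₀(163.93/61.066)
    = 0.042435 × 0.42886 = 0.0182 m

S_c ≈ 18.2 mm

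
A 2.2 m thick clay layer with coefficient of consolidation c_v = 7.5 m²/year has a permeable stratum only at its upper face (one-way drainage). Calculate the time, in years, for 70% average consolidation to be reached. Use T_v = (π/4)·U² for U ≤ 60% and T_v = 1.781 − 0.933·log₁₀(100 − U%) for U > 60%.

Drainage path length: H_d = H = 2.2 m (single drainage).
U > 60%: T_v = 1.781 − 0.933·log₁₀(100 − 70) = 0.40285.
t = T_v·H_d²/c_v = 0.40285×2.2²/7.5 = 0.26 years.

t ≈ 0.26 years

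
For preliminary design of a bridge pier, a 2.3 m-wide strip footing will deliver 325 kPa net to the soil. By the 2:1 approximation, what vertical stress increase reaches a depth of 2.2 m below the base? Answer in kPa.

Δσ_z ≈ 166 kPa

By the 2:1 method the load spreads at 1 horizontal : 2 vertical, so at depth z the loaded area has grown by z in each plan dimension:
Δσ = qB/(B+z) = 325×2.3/(2.3+2.2) = 166.11 kPa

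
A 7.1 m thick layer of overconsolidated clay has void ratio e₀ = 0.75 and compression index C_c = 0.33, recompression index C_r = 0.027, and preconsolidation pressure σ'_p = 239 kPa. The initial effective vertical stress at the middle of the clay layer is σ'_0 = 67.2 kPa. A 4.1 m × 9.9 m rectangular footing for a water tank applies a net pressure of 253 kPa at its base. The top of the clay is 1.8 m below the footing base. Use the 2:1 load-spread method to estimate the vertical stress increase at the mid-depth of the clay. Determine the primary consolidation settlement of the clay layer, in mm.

S_c ≈ 34.4 mm

Mid-depth of clay below the footing base: z = 1.8 + 7.1/2 = 5.35 m.
Stress increase at mid-clay by the 2:1 spreading method:
Δσ = qBL/((B+z)(L+z)) = 253×4.1×9.9/((4.1+5.35)(9.9+5.35)) = 71.259 kPa
Final effective stress: σ'_f = 67.2 + 71.259 = 138.46 kPa.
σ'_f = 138.46 ≤ σ'_p = 239 kPa, so the clay remains overconsolidated and only the recompression index applies:
S_c = C_r·H/(1+e₀)·log₁₀(σ'_f/σ'_0) = 0.027×7.1/1.75×log₁₀(138.46/67.2)
    = 0.10954 × 0.31396 = 0.03439 m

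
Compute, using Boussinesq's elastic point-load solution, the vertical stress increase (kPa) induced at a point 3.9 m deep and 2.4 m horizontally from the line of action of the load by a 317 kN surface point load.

Boussinesq vertical stress below a point load on an elastic half-space:
Δσ_z = 3P/(2πz²) · [1 + (r/z)²]^(−5/2)
r/z = 2.4/3.9 = 0.61538; [1+(r/z)²]^(−5/2) = 0.44805.
Δσ_z = 3×317/(2π×3.9²) × 0.44805 = 9.9511 × 0.44805 = 4.459 kPa

Δσ_z ≈ 4.46 kPa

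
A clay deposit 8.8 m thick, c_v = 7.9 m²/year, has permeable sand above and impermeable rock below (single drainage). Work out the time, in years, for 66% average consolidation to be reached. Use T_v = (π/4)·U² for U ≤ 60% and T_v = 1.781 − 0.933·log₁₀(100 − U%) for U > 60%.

Drainage path length: H_d = H = 8.8 m (single drainage).
U > 60%: T_v = 1.781 − 0.933·log₁₀(100 − 66) = 0.35213.
t = T_v·H_d²/c_v = 0.35213×8.8²/7.9 = 3.452 years.

t ≈ 3.45 years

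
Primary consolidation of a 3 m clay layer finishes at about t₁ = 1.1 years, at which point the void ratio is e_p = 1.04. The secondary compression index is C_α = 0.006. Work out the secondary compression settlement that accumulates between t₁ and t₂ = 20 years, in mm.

Secondary compression: S_s = C_α·H/(1+e_p)·log₁₀(t₂/t₁)
S_s = 0.006×3/(1+1.04)×log₁₀(20/1.1)
    = 0.008824 × 1.26 = 0.01111 m

S_s ≈ 11.1 mm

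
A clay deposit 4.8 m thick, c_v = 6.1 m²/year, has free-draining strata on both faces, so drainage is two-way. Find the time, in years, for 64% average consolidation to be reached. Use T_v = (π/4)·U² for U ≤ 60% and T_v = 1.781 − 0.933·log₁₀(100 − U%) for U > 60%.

t ≈ 0.311 years

Drainage path length: H_d = H/2 = 2.4 m (double drainage).
U > 60%: T_v = 1.781 − 0.933·log₁₀(100 − 64) = 0.32897.
t = T_v·H_d²/c_v = 0.32897×2.4²/6.1 = 0.3106 years.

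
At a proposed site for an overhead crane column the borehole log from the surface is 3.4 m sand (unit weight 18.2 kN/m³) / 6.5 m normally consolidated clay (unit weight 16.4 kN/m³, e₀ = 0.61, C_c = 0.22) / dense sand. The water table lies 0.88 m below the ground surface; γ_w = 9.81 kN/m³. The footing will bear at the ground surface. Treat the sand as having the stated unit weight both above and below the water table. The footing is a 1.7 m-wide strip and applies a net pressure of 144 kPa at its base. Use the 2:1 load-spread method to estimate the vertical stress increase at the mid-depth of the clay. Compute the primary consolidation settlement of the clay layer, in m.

Mid-depth of clay below the ground surface: z = 3.4 + 6.5/2 = 6.65 m.
Total vertical stress at mid-clay: σ_v = 18.2×3.4 + 16.4×3.25 = 115.18 kPa.
Pore pressure: u = 9.81×(6.65 − 0.88) = 56.604 kPa.
Initial effective stress: σ'_0 = σ_v − u = 115.18 − 56.604 = 58.576 kPa.
Stress increase at mid-clay by the 2:1 spreading method:
Δσ = qB/(B+z) = 144×1.7/(1.7+6.65) = 29.317 kPa
Final effective stress: σ'_f = σ'_0 + Δσ = 58.576 + 29.317 = 87.893 kPa.
Normally consolidated clay, so the full stress increment lies on the virgin compression line:
S_c = C_c·H/(1+e₀)·log₁₀(σ'_f/σ'_0) = 0.22×6.5/(1+0.61)×log₁₀(87.893/58.576)
    = 0.8882 × 0.17623 = 0.1565 m

S_c ≈ 0.157 m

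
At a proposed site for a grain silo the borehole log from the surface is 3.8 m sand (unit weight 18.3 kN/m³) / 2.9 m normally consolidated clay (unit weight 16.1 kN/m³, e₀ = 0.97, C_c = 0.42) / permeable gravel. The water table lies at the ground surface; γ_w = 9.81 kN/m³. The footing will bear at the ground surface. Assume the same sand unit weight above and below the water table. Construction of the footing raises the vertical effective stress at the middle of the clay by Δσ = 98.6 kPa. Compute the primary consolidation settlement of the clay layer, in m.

Mid-depth of clay below the ground surface: z = 3.8 + 2.9/2 = 5.25 m.
Total vertical stress at mid-clay: σ_v = 18.3×3.8 + 16.1×1.45 = 92.885 kPa.
Pore pressure: u = 9.81×(5.25 − 0) = 51.503 kPa.
Initial effective stress: σ'_0 = σ_v − u = 92.885 − 51.503 = 41.382 kPa.
Final effective stress: σ'_f = σ'_0 + Δσ = 41.382 + 98.6 = 139.98 kPa.
Normally consolidated clay, so the full stress increment lies on the virgin compression line:
S_c = C_c·H/(1+e₀)·log₁₀(σ'_f/σ'_0) = 0.42×2.9/(1+0.97)×log₁₀(139.98/41.382)
    = 0.61827 × 0.52925 = 0.3272 m

S_c ≈ 0.327 m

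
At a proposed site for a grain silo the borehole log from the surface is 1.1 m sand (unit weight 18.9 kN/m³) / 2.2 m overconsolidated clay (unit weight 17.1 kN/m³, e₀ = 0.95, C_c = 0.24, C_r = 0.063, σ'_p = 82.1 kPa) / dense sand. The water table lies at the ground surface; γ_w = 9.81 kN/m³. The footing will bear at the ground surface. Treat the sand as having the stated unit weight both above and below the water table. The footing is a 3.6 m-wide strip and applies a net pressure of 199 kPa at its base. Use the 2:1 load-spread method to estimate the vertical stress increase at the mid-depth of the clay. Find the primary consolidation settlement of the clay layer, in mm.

S_c ≈ 111 mm

Mid-depth of clay below the ground surface: z = 1.1 + 2.2/2 = 2.2 m.
Total vertical stress at mid-clay: σ_v = 18.9×1.1 + 17.1×1.1 = 39.6 kPa.
Pore pressure: u = 9.81×(2.2 − 0) = 21.582 kPa.
Initial effective stress: σ'_0 = σ_v − u = 39.6 − 21.582 = 18.018 kPa.
Stress increase at mid-clay by the 2:1 spreading method:
Δσ = qB/(B+z) = 199×3.6/(3.6+2.2) = 123.52 kPa
Final effective stress: σ'_f = 18.018 + 123.52 = 141.54 kPa.
σ'_f = 141.54 > σ'_p = 82.1 kPa, so the stress path crosses the preconsolidation pressure — recompression up to σ'_p, then virgin compression beyond:
S_c = H/(1+e₀)·[C_r·log₁₀(σ'_p/σ'_0) + C_c·log₁₀(σ'_f/σ'_p)]
    = 2.2/1.95 × [0.063×log₁₀(82.1/18.018) + 0.24×log₁₀(141.54/82.1)]
    = 1.1282 × [0.041494 + 0.056769] = 0.1109 m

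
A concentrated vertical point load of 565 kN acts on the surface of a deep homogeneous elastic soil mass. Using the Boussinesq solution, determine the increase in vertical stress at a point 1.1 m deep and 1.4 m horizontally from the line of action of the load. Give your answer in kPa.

Δσ_z ≈ 20.1 kPa

Boussinesq vertical stress below a point load on an elastic half-space:
Δσ_z = 3P/(2πz²) · [1 + (r/z)²]^(−5/2)
r/z = 1.4/1.1 = 1.2727; [1+(r/z)²]^(−5/2) = 0.090015.
Δσ_z = 3×565/(2π×1.1²) × 0.090015 = 222.95 × 0.090015 = 20.07 kPa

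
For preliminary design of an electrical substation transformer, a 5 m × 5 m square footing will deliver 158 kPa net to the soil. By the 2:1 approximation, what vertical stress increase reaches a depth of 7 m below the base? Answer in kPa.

By the 2:1 method the load spreads at 1 horizontal : 2 vertical, so at depth z the loaded area has grown by z in each plan dimension:
Δσ = qBL/((B+z)(L+z)) = 158×5×5/((5+7)(5+7)) = 27.431 kPa

Δσ_z ≈ 27.4 kPa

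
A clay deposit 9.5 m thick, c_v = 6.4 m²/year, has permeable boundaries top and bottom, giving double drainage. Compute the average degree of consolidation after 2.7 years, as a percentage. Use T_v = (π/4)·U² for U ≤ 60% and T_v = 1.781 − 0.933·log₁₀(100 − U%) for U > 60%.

Drainage path length: H_d = H/2 = 4.75 m (double drainage).
T_v = c_v·t/H_d² = 6.4×2.7/4.75² = 0.76587.
T_v = 0.76587 corresponds to the U > 60% branch:
U = 1 − 10^((1.781 − T_v)/0.933)/100 = 0.8775

U ≈ 87.8 %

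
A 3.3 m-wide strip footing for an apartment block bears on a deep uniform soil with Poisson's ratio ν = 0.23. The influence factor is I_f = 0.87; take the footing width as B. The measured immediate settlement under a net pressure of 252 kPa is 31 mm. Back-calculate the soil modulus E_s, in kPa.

S_e = q·B·(1−ν²)/E_s · I_f  ⇒  E_s = q·B·(1−ν²)·I_f / S_e.
E_s = 252 × 3.3 × 0.9471 × 0.87 / 0.031 = 22100 kPa

E_s ≈ 22100 kPa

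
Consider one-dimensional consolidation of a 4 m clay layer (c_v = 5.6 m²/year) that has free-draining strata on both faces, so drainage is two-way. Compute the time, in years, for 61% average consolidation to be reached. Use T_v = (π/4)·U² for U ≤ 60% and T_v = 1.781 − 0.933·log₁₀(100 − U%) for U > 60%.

t ≈ 0.212 years

Drainage path length: H_d = H/2 = 2 m (double drainage).
U > 60%: T_v = 1.781 − 0.933·log₁₀(100 − 61) = 0.29654.
t = T_v·H_d²/c_v = 0.29654×2²/5.6 = 0.2118 years.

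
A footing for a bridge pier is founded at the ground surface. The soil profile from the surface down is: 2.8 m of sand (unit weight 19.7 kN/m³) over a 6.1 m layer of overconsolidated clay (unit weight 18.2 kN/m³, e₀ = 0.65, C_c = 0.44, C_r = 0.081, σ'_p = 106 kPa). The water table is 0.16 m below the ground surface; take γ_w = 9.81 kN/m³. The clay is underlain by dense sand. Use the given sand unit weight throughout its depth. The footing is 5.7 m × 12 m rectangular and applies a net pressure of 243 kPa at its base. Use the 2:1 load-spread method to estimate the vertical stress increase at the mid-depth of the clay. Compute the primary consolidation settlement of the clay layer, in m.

Mid-depth of clay below the ground surface: z = 2.8 + 6.1/2 = 5.85 m.
Total vertical stress at mid-clay: σ_v = 19.7×2.8 + 18.2×3.05 = 110.67 kPa.
Pore pressure: u = 9.81×(5.85 − 0.16) = 55.819 kPa.
Initial effective stress: σ'_0 = σ_v − u = 110.67 − 55.819 = 54.851 kPa.
Stress increase at mid-clay by the 2:1 spreading method:
Δσ = qBL/((B+z)(L+z)) = 243×5.7×12/((5.7+5.85)(12+5.85)) = 80.62 kPa
Final effective stress: σ'_f = 54.851 + 80.62 = 135.47 kPa.
σ'_f = 135.47 > σ'_p = 106 kPa, so the stress path crosses the preconsolidation pressure — recompression up to σ'_p, then virgin compression beyond:
S_c = H/(1+e₀)·[C_r·log₁₀(σ'_p/σ'_0) + C_c·log₁₀(σ'_f/σ'_p)]
    = 6.1/1.65 × [0.081×log₁₀(106/54.851) + 0.44×log₁₀(135.47/106)]
    = 3.697 × [0.023176 + 0.046876] = 0.259 m

S_c ≈ 0.259 m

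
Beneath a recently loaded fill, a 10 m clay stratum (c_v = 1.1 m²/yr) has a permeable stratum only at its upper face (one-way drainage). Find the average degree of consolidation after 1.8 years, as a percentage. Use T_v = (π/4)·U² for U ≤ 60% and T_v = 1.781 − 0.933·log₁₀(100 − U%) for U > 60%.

U ≈ 15.9 %

Drainage path length: H_d = H = 10 m (single drainage).
T_v = c_v·t/H_d² = 1.1×1.8/10² = 0.0198.
T_v = 0.0198 corresponds to the U ≤ 60% branch:
U = √(4T_v/π) = 0.1588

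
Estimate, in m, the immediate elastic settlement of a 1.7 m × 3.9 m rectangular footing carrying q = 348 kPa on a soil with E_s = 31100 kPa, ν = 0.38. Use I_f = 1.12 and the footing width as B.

S_e ≈ 0.0182 m

Immediate (elastic) settlement: S_e = q·B·(1−ν²)/E_s · I_f.
S_e = 348 × 1.7 × (1 − 0.38²) / 31100 × 1.12
    = 348 × 1.7 × 0.8556 / 31100 × 1.12
    = 0.01823 m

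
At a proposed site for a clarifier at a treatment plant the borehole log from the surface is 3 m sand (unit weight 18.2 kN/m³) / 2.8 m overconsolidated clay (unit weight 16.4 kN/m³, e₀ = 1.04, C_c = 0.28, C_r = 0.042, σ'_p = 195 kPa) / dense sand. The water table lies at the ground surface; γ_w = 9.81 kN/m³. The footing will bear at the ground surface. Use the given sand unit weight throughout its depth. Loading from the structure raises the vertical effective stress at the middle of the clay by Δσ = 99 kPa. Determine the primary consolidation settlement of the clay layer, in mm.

S_c ≈ 33.9 mm

Mid-depth of clay below the ground surface: z = 3 + 2.8/2 = 4.4 m.
Total vertical stress at mid-clay: σ_v = 18.2×3 + 16.4×1.4 = 77.56 kPa.
Pore pressure: u = 9.81×(4.4 − 0) = 43.164 kPa.
Initial effective stress: σ'_0 = σ_v − u = 77.56 − 43.164 = 34.396 kPa.
Final effective stress: σ'_f = 34.396 + 99 = 133.4 kPa.
σ'_f = 133.4 ≤ σ'_p = 195 kPa, so the clay remains overconsolidated and only the recompression index applies:
S_c = C_r·H/(1+e₀)·log₁₀(σ'_f/σ'_0) = 0.042×2.8/2.04×log₁₀(133.4/34.396)
    = 0.057645 × 0.58865 = 0.03393 m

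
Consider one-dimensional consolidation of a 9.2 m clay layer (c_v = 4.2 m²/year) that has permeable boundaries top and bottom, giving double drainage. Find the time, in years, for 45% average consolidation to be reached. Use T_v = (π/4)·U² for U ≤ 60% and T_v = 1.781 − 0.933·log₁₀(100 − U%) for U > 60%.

Drainage path length: H_d = H/2 = 4.6 m (double drainage).
U ≤ 60%: T_v = (π/4)·U² = (π/4)×0.45² = 0.15904.
t = T_v·H_d²/c_v = 0.15904×4.6²/4.2 = 0.8013 years.

t ≈ 0.801 years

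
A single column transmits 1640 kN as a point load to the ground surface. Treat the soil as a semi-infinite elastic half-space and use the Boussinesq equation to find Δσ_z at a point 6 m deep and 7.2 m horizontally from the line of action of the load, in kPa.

Δσ_z ≈ 2.34 kPa

Boussinesq vertical stress below a point load on an elastic half-space:
Δσ_z = 3P/(2πz²) · [1 + (r/z)²]^(−5/2)
r/z = 7.2/6 = 1.2; [1+(r/z)²]^(−5/2) = 0.10753.
Δσ_z = 3×1640/(2π×6²) × 0.10753 = 21.751 × 0.10753 = 2.339 kPa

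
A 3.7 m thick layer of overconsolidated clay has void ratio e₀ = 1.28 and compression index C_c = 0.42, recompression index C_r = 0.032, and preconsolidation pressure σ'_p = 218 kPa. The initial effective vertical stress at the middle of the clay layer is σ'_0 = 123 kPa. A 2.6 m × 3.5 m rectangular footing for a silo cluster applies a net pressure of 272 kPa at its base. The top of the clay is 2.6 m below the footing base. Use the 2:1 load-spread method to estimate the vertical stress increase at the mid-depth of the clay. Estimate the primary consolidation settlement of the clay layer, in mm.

S_c ≈ 6.92 mm

Mid-depth of clay below the footing base: z = 2.6 + 3.7/2 = 4.45 m.
Stress increase at mid-clay by the 2:1 spreading method:
Δσ = qBL/((B+z)(L+z)) = 272×2.6×3.5/((2.6+4.45)(3.5+4.45)) = 44.163 kPa
Final effective stress: σ'_f = 123 + 44.163 = 167.16 kPa.
σ'_f = 167.16 ≤ σ'_p = 218 kPa, so the clay remains overconsolidated and only the recompression index applies:
S_c = C_r·H/(1+e₀)·log₁₀(σ'_f/σ'_0) = 0.032×3.7/2.28×log₁₀(167.16/123)
    = 0.05193 × 0.13323 = 0.006919 m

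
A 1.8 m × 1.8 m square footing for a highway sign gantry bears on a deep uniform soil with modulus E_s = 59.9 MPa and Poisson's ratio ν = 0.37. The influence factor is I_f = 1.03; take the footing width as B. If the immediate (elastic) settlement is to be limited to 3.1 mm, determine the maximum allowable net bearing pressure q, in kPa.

E_s = 59.9 MPa = 59900 kPa.
S_e = q·B·(1−ν²)/E_s · I_f  ⇒  q = S_e·E_s / (B·(1−ν²)·I_f).
q = 0.0031 × 59900 / (1.8 × 0.8631 × 1.03) = 116 kPa

q ≈ 116 kPa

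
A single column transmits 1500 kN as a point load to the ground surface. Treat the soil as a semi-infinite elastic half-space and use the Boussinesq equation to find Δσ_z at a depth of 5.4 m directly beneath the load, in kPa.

Δσ_z ≈ 24.6 kPa

Boussinesq vertical stress below a point load on an elastic half-space:
Δσ_z = 3P/(2πz²) · [1 + (r/z)²]^(−5/2)
r/z = 0/5.4 = 0; [1+(r/z)²]^(−5/2) = 1.
Δσ_z = 3×1500/(2π×5.4²) × 1 = 24.561 × 1 = 24.56 kPa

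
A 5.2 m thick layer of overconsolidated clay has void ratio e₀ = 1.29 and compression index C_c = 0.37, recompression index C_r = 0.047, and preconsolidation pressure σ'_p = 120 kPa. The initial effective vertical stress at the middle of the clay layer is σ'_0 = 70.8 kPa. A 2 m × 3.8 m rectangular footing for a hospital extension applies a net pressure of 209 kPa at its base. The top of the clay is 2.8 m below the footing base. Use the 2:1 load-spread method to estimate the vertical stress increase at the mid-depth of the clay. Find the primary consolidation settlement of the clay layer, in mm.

Mid-depth of clay below the footing base: z = 2.8 + 5.2/2 = 5.4 m.
Stress increase at mid-clay by the 2:1 spreading method:
Δσ = qBL/((B+z)(L+z)) = 209×2×3.8/((2+5.4)(3.8+5.4)) = 23.331 kPa
Final effective stress: σ'_f = 70.8 + 23.331 = 94.131 kPa.
σ'_f = 94.131 ≤ σ'_p = 120 kPa, so the clay remains overconsolidated and only the recompression index applies:
S_c = C_r·H/(1+e₀)·log₁₀(σ'_f/σ'_0) = 0.047×5.2/2.29×log₁₀(94.131/70.8)
    = 0.10672 × 0.1237 = 0.0132 m

S_c ≈ 13.2 mm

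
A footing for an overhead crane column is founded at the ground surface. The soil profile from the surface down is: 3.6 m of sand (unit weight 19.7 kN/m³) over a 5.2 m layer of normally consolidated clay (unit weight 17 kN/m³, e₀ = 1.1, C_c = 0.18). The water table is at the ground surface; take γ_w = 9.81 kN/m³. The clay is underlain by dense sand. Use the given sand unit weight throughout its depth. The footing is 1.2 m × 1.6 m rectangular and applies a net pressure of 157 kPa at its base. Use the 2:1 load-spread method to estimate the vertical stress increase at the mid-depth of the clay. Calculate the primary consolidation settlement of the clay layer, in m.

S_c ≈ 0.0178 m

Mid-depth of clay below the ground surface: z = 3.6 + 5.2/2 = 6.2 m.
Total vertical stress at mid-clay: σ_v = 19.7×3.6 + 17×2.6 = 115.12 kPa.
Pore pressure: u = 9.81×(6.2 − 0) = 60.822 kPa.
Initial effective stress: σ'_0 = σ_v − u = 115.12 − 60.822 = 54.298 kPa.
Stress increase at mid-clay by the 2:1 spreading method:
Δσ = qBL/((B+z)(L+z)) = 157×1.2×1.6/((1.2+6.2)(1.6+6.2)) = 5.2225 kPa
Final effective stress: σ'_f = σ'_0 + Δσ = 54.298 + 5.2225 = 59.52 kPa.
Normally consolidated clay, so the full stress increment lies on the virgin compression line:
S_c = C_c·H/(1+e₀)·log₁₀(σ'_f/σ'_0) = 0.18×5.2/(1+1.1)×log₁₀(59.52/54.298)
    = 0.44571 × 0.039879 = 0.01777 m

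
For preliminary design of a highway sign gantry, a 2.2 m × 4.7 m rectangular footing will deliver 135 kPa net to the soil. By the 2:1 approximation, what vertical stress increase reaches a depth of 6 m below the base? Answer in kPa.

By the 2:1 method the load spreads at 1 horizontal : 2 vertical, so at depth z the loaded area has grown by z in each plan dimension:
Δσ = qBL/((B+z)(L+z)) = 135×2.2×4.7/((2.2+6)(4.7+6)) = 15.91 kPa

Δσ_z ≈ 15.9 kPa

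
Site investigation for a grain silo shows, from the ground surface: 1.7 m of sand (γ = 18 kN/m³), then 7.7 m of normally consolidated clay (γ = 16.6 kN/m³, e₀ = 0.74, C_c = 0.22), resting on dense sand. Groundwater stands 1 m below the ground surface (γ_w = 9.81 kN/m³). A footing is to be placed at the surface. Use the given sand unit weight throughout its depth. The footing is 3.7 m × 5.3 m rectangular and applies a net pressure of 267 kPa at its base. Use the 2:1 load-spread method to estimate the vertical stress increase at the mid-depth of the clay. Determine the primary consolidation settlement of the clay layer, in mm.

S_c ≈ 303 mm

Mid-depth of clay below the ground surface: z = 1.7 + 7.7/2 = 5.55 m.
Total vertical stress at mid-clay: σ_v = 18×1.7 + 16.6×3.85 = 94.51 kPa.
Pore pressure: u = 9.81×(5.55 − 1) = 44.636 kPa.
Initial effective stress: σ'_0 = σ_v − u = 94.51 − 44.636 = 49.874 kPa.
Stress increase at mid-clay by the 2:1 spreading method:
Δσ = qBL/((B+z)(L+z)) = 267×3.7×5.3/((3.7+5.55)(5.3+5.55)) = 52.17 kPa
Final effective stress: σ'_f = σ'_0 + Δσ = 49.874 + 52.17 = 102.04 kPa.
Normally consolidated clay, so the full stress increment lies on the virgin compression line:
S_c = C_c·H/(1+e₀)·log₁₀(σ'_f/σ'_0) = 0.22×7.7/(1+0.74)×log₁₀(102.04/49.874)
    = 0.97356 × 0.3109 = 0.3027 m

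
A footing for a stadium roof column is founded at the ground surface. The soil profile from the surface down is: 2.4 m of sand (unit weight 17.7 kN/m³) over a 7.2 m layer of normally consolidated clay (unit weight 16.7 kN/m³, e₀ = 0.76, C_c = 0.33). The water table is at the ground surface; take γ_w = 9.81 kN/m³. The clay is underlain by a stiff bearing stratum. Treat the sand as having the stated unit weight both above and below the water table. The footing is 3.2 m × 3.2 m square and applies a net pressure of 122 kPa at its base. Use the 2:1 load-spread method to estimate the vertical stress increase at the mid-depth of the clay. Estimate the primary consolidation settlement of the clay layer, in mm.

S_c ≈ 170 mm

Mid-depth of clay below the ground surface: z = 2.4 + 7.2/2 = 6 m.
Total vertical stress at mid-clay: σ_v = 17.7×2.4 + 16.7×3.6 = 102.6 kPa.
Pore pressure: u = 9.81×(6 − 0) = 58.86 kPa.
Initial effective stress: σ'_0 = σ_v − u = 102.6 − 58.86 = 43.74 kPa.
Stress increase at mid-clay by the 2:1 spreading method:
Δσ = qBL/((B+z)(L+z)) = 122×3.2×3.2/((3.2+6)(3.2+6)) = 14.76 kPa
Final effective stress: σ'_f = σ'_0 + Δσ = 43.74 + 14.76 = 58.5 kPa.
Normally consolidated clay, so the full stress increment lies on the virgin compression line:
S_c = C_c·H/(1+e₀)·log₁₀(σ'_f/σ'_0) = 0.33×7.2/(1+0.76)×log₁₀(58.5/43.74)
    = 1.35 × 0.12628 = 0.1705 m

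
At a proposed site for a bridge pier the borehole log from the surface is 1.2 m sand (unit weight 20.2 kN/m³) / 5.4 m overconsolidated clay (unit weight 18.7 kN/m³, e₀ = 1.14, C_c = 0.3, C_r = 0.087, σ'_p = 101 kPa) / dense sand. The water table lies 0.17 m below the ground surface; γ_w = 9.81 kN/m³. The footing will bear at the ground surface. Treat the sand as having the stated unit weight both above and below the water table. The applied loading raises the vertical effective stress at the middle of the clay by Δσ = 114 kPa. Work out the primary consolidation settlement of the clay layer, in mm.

Mid-depth of clay below the ground surface: z = 1.2 + 5.4/2 = 3.9 m.
Total vertical stress at mid-clay: σ_v = 20.2×1.2 + 18.7×2.7 = 74.73 kPa.
Pore pressure: u = 9.81×(3.9 − 0.17) = 36.591 kPa.
Initial effective stress: σ'_0 = σ_v − u = 74.73 − 36.591 = 38.139 kPa.
Final effective stress: σ'_f = 38.139 + 114 = 152.14 kPa.
σ'_f = 152.14 > σ'_p = 101 kPa, so the stress path crosses the preconsolidation pressure — recompression up to σ'_p, then virgin compression beyond:
S_c = H/(1+e₀)·[C_r·log₁₀(σ'_p/σ'_0) + C_c·log₁₀(σ'_f/σ'_p)]
    = 5.4/2.14 × [0.087×log₁₀(101/38.139) + 0.3×log₁₀(152.14/101)]
    = 2.5234 × [0.036797 + 0.053377] = 0.2275 m

S_c ≈ 228 mm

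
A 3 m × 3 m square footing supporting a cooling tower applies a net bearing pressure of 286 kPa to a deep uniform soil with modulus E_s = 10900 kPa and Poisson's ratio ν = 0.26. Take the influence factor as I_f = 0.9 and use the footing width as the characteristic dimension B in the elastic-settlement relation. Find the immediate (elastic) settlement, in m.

S_e ≈ 0.0661 m

Immediate (elastic) settlement: S_e = q·B·(1−ν²)/E_s · I_f.
S_e = 286 × 3 × (1 − 0.26²) / 10900 × 0.9
    = 286 × 3 × 0.9324 / 10900 × 0.9
    = 0.06605 m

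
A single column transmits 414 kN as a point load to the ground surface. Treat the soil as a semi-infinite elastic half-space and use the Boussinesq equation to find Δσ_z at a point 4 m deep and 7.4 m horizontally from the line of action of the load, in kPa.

Boussinesq vertical stress below a point load on an elastic half-space:
Δσ_z = 3P/(2πz²) · [1 + (r/z)²]^(−5/2)
r/z = 7.4/4 = 1.85; [1+(r/z)²]^(−5/2) = 0.024313.
Δσ_z = 3×414/(2π×4²) × 0.024313 = 12.354 × 0.024313 = 0.3004 kPa

Δσ_z ≈ 0.3 kPa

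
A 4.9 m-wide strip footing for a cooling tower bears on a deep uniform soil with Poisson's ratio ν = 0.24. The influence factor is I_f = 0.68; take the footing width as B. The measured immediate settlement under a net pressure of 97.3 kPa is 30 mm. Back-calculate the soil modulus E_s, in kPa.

S_e = q·B·(1−ν²)/E_s · I_f  ⇒  E_s = q·B·(1−ν²)·I_f / S_e.
E_s = 97.3 × 4.9 × 0.9424 × 0.68 / 0.03 = 10180 kPa

E_s ≈ 10200 kPa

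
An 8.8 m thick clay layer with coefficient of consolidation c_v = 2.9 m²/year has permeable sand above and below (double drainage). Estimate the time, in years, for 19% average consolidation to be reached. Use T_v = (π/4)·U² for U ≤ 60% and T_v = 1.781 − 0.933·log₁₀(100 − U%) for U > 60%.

t ≈ 0.189 years

Drainage path length: H_d = H/2 = 4.4 m (double drainage).
U ≤ 60%: T_v = (π/4)·U² = (π/4)×0.19² = 0.028353.
t = T_v·H_d²/c_v = 0.028353×4.4²/2.9 = 0.1893 years.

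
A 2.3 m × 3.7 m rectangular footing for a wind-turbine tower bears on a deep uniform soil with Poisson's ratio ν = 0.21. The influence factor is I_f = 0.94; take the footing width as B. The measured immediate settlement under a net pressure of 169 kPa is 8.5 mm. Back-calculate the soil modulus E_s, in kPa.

E_s ≈ 41100 kPa

S_e = q·B·(1−ν²)/E_s · I_f  ⇒  E_s = q·B·(1−ν²)·I_f / S_e.
E_s = 169 × 2.3 × 0.9559 × 0.94 / 0.0085 = 41090 kPa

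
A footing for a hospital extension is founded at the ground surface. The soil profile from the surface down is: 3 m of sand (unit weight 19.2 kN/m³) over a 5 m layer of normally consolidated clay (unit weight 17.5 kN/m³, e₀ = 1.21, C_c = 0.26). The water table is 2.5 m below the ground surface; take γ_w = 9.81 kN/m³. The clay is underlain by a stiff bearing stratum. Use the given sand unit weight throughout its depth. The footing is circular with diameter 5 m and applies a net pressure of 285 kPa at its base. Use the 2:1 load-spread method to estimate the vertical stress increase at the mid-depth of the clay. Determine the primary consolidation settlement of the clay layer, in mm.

Mid-depth of clay below the ground surface: z = 3 + 5/2 = 5.5 m.
Total vertical stress at mid-clay: σ_v = 19.2×3 + 17.5×2.5 = 101.35 kPa.
Pore pressure: u = 9.81×(5.5 − 2.5) = 29.43 kPa.
Initial effective stress: σ'_0 = σ_v − u = 101.35 − 29.43 = 71.92 kPa.
Stress increase at mid-clay by the 2:1 spreading method:
Δσ ≈ qD²/(D+z)² = 285×5²/(5+5.5)² = 64.626 kPa
Final effective stress: σ'_f = σ'_0 + Δσ = 71.92 + 64.626 = 136.55 kPa.
Normally consolidated clay, so the full stress increment lies on the virgin compression line:
S_c = C_c·H/(1+e₀)·log₁₀(σ'_f/σ'_0) = 0.26×5/(1+1.21)×log₁₀(136.55/71.92)
    = 0.58824 × 0.27844 = 0.1638 m

S_c ≈ 164 mm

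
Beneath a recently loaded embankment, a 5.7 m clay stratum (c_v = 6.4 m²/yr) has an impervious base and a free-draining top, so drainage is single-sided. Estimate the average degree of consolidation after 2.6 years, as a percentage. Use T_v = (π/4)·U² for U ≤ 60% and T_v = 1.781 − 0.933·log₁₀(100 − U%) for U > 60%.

Drainage path length: H_d = H = 5.7 m (single drainage).
T_v = c_v·t/H_d² = 6.4×2.6/5.7² = 0.51216.
T_v = 0.51216 corresponds to the U > 60% branch:
U = 1 − 10^((1.781 − T_v)/0.933)/100 = 0.7709

U ≈ 77.1 %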